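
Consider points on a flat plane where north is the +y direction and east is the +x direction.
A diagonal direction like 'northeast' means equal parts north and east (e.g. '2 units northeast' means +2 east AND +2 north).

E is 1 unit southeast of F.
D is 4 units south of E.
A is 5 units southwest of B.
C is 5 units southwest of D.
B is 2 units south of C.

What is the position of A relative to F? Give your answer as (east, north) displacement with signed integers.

Answer: A is at (east=-9, north=-17) relative to F.

Derivation:
Place F at the origin (east=0, north=0).
  E is 1 unit southeast of F: delta (east=+1, north=-1); E at (east=1, north=-1).
  D is 4 units south of E: delta (east=+0, north=-4); D at (east=1, north=-5).
  C is 5 units southwest of D: delta (east=-5, north=-5); C at (east=-4, north=-10).
  B is 2 units south of C: delta (east=+0, north=-2); B at (east=-4, north=-12).
  A is 5 units southwest of B: delta (east=-5, north=-5); A at (east=-9, north=-17).
Therefore A relative to F: (east=-9, north=-17).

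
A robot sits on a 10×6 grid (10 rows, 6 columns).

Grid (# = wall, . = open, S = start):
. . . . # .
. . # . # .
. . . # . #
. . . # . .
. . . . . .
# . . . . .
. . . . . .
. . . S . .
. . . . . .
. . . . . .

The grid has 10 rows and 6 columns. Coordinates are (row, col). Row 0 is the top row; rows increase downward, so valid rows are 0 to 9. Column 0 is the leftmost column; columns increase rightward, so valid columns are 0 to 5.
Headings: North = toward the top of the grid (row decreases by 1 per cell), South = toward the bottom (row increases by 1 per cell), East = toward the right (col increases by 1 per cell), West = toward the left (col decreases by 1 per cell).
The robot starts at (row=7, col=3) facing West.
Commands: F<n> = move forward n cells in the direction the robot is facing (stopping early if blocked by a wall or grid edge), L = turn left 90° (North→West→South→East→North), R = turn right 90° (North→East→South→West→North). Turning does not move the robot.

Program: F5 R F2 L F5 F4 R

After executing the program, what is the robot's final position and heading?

Answer: Final position: (row=6, col=0), facing North

Derivation:
Start: (row=7, col=3), facing West
  F5: move forward 3/5 (blocked), now at (row=7, col=0)
  R: turn right, now facing North
  F2: move forward 1/2 (blocked), now at (row=6, col=0)
  L: turn left, now facing West
  F5: move forward 0/5 (blocked), now at (row=6, col=0)
  F4: move forward 0/4 (blocked), now at (row=6, col=0)
  R: turn right, now facing North
Final: (row=6, col=0), facing North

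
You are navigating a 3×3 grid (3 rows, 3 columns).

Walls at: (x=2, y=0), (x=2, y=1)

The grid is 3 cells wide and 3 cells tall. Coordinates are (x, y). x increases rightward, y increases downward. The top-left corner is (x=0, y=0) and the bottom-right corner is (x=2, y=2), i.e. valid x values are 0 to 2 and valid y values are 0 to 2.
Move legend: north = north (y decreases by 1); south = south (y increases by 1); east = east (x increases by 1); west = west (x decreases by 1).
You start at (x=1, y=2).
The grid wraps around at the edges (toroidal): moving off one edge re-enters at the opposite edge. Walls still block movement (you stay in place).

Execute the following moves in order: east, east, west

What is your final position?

Start: (x=1, y=2)
  east (east): (x=1, y=2) -> (x=2, y=2)
  east (east): (x=2, y=2) -> (x=0, y=2)
  west (west): (x=0, y=2) -> (x=2, y=2)
Final: (x=2, y=2)

Answer: Final position: (x=2, y=2)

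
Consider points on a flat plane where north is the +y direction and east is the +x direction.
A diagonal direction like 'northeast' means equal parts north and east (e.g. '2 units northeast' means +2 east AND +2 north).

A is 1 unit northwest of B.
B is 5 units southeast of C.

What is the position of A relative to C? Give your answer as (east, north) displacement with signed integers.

Place C at the origin (east=0, north=0).
  B is 5 units southeast of C: delta (east=+5, north=-5); B at (east=5, north=-5).
  A is 1 unit northwest of B: delta (east=-1, north=+1); A at (east=4, north=-4).
Therefore A relative to C: (east=4, north=-4).

Answer: A is at (east=4, north=-4) relative to C.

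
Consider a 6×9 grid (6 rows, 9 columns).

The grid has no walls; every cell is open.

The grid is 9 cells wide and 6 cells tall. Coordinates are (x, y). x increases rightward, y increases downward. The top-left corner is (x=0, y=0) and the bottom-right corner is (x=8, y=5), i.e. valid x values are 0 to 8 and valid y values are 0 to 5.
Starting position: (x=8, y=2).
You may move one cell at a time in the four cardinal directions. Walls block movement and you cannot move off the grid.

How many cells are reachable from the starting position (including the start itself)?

BFS flood-fill from (x=8, y=2):
  Distance 0: (x=8, y=2)
  Distance 1: (x=8, y=1), (x=7, y=2), (x=8, y=3)
  Distance 2: (x=8, y=0), (x=7, y=1), (x=6, y=2), (x=7, y=3), (x=8, y=4)
  Distance 3: (x=7, y=0), (x=6, y=1), (x=5, y=2), (x=6, y=3), (x=7, y=4), (x=8, y=5)
  Distance 4: (x=6, y=0), (x=5, y=1), (x=4, y=2), (x=5, y=3), (x=6, y=4), (x=7, y=5)
  Distance 5: (x=5, y=0), (x=4, y=1), (x=3, y=2), (x=4, y=3), (x=5, y=4), (x=6, y=5)
  Distance 6: (x=4, y=0), (x=3, y=1), (x=2, y=2), (x=3, y=3), (x=4, y=4), (x=5, y=5)
  Distance 7: (x=3, y=0), (x=2, y=1), (x=1, y=2), (x=2, y=3), (x=3, y=4), (x=4, y=5)
  Distance 8: (x=2, y=0), (x=1, y=1), (x=0, y=2), (x=1, y=3), (x=2, y=4), (x=3, y=5)
  Distance 9: (x=1, y=0), (x=0, y=1), (x=0, y=3), (x=1, y=4), (x=2, y=5)
  Distance 10: (x=0, y=0), (x=0, y=4), (x=1, y=5)
  Distance 11: (x=0, y=5)
Total reachable: 54 (grid has 54 open cells total)

Answer: Reachable cells: 54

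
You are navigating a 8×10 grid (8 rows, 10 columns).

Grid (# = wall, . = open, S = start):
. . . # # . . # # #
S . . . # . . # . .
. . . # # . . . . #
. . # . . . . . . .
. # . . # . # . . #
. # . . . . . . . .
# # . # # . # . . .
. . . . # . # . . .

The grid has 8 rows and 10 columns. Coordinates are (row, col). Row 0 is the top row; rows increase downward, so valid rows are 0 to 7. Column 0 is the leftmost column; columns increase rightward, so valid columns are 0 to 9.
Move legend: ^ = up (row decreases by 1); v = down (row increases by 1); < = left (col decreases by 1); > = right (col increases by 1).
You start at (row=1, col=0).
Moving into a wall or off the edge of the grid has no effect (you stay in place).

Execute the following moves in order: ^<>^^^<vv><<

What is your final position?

Answer: Final position: (row=2, col=0)

Derivation:
Start: (row=1, col=0)
  ^ (up): (row=1, col=0) -> (row=0, col=0)
  < (left): blocked, stay at (row=0, col=0)
  > (right): (row=0, col=0) -> (row=0, col=1)
  [×3]^ (up): blocked, stay at (row=0, col=1)
  < (left): (row=0, col=1) -> (row=0, col=0)
  v (down): (row=0, col=0) -> (row=1, col=0)
  v (down): (row=1, col=0) -> (row=2, col=0)
  > (right): (row=2, col=0) -> (row=2, col=1)
  < (left): (row=2, col=1) -> (row=2, col=0)
  < (left): blocked, stay at (row=2, col=0)
Final: (row=2, col=0)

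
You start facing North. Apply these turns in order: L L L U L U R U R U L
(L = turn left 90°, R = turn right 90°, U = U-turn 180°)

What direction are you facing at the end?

Start: North
  L (left (90° counter-clockwise)) -> West
  L (left (90° counter-clockwise)) -> South
  L (left (90° counter-clockwise)) -> East
  U (U-turn (180°)) -> West
  L (left (90° counter-clockwise)) -> South
  U (U-turn (180°)) -> North
  R (right (90° clockwise)) -> East
  U (U-turn (180°)) -> West
  R (right (90° clockwise)) -> North
  U (U-turn (180°)) -> South
  L (left (90° counter-clockwise)) -> East
Final: East

Answer: Final heading: East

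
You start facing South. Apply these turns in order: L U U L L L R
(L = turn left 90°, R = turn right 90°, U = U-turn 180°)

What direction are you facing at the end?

Start: South
  L (left (90° counter-clockwise)) -> East
  U (U-turn (180°)) -> West
  U (U-turn (180°)) -> East
  L (left (90° counter-clockwise)) -> North
  L (left (90° counter-clockwise)) -> West
  L (left (90° counter-clockwise)) -> South
  R (right (90° clockwise)) -> West
Final: West

Answer: Final heading: West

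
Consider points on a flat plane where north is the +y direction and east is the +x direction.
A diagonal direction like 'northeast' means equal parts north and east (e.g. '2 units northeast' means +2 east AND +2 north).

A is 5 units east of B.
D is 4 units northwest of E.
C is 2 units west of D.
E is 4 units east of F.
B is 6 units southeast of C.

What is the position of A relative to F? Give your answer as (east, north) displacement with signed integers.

Answer: A is at (east=9, north=-2) relative to F.

Derivation:
Place F at the origin (east=0, north=0).
  E is 4 units east of F: delta (east=+4, north=+0); E at (east=4, north=0).
  D is 4 units northwest of E: delta (east=-4, north=+4); D at (east=0, north=4).
  C is 2 units west of D: delta (east=-2, north=+0); C at (east=-2, north=4).
  B is 6 units southeast of C: delta (east=+6, north=-6); B at (east=4, north=-2).
  A is 5 units east of B: delta (east=+5, north=+0); A at (east=9, north=-2).
Therefore A relative to F: (east=9, north=-2).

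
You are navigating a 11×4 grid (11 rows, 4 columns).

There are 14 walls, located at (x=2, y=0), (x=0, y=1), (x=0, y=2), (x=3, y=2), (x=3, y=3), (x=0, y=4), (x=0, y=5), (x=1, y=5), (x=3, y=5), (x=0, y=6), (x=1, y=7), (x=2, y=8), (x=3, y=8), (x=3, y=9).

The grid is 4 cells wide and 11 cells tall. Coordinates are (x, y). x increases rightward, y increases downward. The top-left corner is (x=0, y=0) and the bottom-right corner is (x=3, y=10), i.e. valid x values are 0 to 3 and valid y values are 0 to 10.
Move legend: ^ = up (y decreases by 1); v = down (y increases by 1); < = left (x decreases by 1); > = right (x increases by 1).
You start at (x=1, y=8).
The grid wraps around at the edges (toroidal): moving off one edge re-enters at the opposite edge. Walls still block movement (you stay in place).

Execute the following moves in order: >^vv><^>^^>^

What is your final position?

Answer: Final position: (x=2, y=9)

Derivation:
Start: (x=1, y=8)
  > (right): blocked, stay at (x=1, y=8)
  ^ (up): blocked, stay at (x=1, y=8)
  v (down): (x=1, y=8) -> (x=1, y=9)
  v (down): (x=1, y=9) -> (x=1, y=10)
  > (right): (x=1, y=10) -> (x=2, y=10)
  < (left): (x=2, y=10) -> (x=1, y=10)
  ^ (up): (x=1, y=10) -> (x=1, y=9)
  > (right): (x=1, y=9) -> (x=2, y=9)
  ^ (up): blocked, stay at (x=2, y=9)
  ^ (up): blocked, stay at (x=2, y=9)
  > (right): blocked, stay at (x=2, y=9)
  ^ (up): blocked, stay at (x=2, y=9)
Final: (x=2, y=9)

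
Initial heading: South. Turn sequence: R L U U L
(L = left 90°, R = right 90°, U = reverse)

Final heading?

Answer: Final heading: East

Derivation:
Start: South
  R (right (90° clockwise)) -> West
  L (left (90° counter-clockwise)) -> South
  U (U-turn (180°)) -> North
  U (U-turn (180°)) -> South
  L (left (90° counter-clockwise)) -> East
Final: East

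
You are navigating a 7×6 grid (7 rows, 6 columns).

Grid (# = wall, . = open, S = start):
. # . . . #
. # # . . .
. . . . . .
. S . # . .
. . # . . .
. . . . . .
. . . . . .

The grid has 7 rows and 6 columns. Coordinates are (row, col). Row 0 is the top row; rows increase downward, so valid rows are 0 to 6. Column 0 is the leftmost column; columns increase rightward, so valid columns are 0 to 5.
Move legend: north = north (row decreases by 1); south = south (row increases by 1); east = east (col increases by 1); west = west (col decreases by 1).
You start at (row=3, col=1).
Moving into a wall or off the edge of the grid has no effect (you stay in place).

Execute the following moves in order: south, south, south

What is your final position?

Answer: Final position: (row=6, col=1)

Derivation:
Start: (row=3, col=1)
  south (south): (row=3, col=1) -> (row=4, col=1)
  south (south): (row=4, col=1) -> (row=5, col=1)
  south (south): (row=5, col=1) -> (row=6, col=1)
Final: (row=6, col=1)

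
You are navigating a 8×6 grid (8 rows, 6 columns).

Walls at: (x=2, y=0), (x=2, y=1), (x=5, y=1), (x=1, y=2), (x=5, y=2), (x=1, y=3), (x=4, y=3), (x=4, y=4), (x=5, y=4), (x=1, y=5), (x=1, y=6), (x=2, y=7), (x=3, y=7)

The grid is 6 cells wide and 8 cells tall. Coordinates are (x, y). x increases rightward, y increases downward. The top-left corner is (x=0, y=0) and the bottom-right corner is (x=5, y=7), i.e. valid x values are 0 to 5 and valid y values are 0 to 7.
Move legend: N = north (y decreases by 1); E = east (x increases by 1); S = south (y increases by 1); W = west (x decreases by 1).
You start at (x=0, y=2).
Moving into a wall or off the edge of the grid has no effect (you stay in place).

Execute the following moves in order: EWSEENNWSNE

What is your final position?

Answer: Final position: (x=1, y=1)

Derivation:
Start: (x=0, y=2)
  E (east): blocked, stay at (x=0, y=2)
  W (west): blocked, stay at (x=0, y=2)
  S (south): (x=0, y=2) -> (x=0, y=3)
  E (east): blocked, stay at (x=0, y=3)
  E (east): blocked, stay at (x=0, y=3)
  N (north): (x=0, y=3) -> (x=0, y=2)
  N (north): (x=0, y=2) -> (x=0, y=1)
  W (west): blocked, stay at (x=0, y=1)
  S (south): (x=0, y=1) -> (x=0, y=2)
  N (north): (x=0, y=2) -> (x=0, y=1)
  E (east): (x=0, y=1) -> (x=1, y=1)
Final: (x=1, y=1)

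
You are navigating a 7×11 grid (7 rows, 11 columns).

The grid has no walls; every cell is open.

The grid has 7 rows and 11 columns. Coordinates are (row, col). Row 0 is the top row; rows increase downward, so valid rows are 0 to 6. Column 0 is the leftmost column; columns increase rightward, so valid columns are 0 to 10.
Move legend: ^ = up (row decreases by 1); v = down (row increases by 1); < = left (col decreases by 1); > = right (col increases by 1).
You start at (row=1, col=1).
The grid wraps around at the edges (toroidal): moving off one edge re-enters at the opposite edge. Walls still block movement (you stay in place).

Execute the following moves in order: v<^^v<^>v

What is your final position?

Answer: Final position: (row=1, col=0)

Derivation:
Start: (row=1, col=1)
  v (down): (row=1, col=1) -> (row=2, col=1)
  < (left): (row=2, col=1) -> (row=2, col=0)
  ^ (up): (row=2, col=0) -> (row=1, col=0)
  ^ (up): (row=1, col=0) -> (row=0, col=0)
  v (down): (row=0, col=0) -> (row=1, col=0)
  < (left): (row=1, col=0) -> (row=1, col=10)
  ^ (up): (row=1, col=10) -> (row=0, col=10)
  > (right): (row=0, col=10) -> (row=0, col=0)
  v (down): (row=0, col=0) -> (row=1, col=0)
Final: (row=1, col=0)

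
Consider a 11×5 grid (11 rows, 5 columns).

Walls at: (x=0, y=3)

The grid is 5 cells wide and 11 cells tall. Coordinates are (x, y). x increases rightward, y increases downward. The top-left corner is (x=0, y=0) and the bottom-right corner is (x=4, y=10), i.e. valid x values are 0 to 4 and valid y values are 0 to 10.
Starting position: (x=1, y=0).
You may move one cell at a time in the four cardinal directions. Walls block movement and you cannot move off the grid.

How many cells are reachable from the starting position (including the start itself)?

Answer: Reachable cells: 54

Derivation:
BFS flood-fill from (x=1, y=0):
  Distance 0: (x=1, y=0)
  Distance 1: (x=0, y=0), (x=2, y=0), (x=1, y=1)
  Distance 2: (x=3, y=0), (x=0, y=1), (x=2, y=1), (x=1, y=2)
  Distance 3: (x=4, y=0), (x=3, y=1), (x=0, y=2), (x=2, y=2), (x=1, y=3)
  Distance 4: (x=4, y=1), (x=3, y=2), (x=2, y=3), (x=1, y=4)
  Distance 5: (x=4, y=2), (x=3, y=3), (x=0, y=4), (x=2, y=4), (x=1, y=5)
  Distance 6: (x=4, y=3), (x=3, y=4), (x=0, y=5), (x=2, y=5), (x=1, y=6)
  Distance 7: (x=4, y=4), (x=3, y=5), (x=0, y=6), (x=2, y=6), (x=1, y=7)
  Distance 8: (x=4, y=5), (x=3, y=6), (x=0, y=7), (x=2, y=7), (x=1, y=8)
  Distance 9: (x=4, y=6), (x=3, y=7), (x=0, y=8), (x=2, y=8), (x=1, y=9)
  Distance 10: (x=4, y=7), (x=3, y=8), (x=0, y=9), (x=2, y=9), (x=1, y=10)
  Distance 11: (x=4, y=8), (x=3, y=9), (x=0, y=10), (x=2, y=10)
  Distance 12: (x=4, y=9), (x=3, y=10)
  Distance 13: (x=4, y=10)
Total reachable: 54 (grid has 54 open cells total)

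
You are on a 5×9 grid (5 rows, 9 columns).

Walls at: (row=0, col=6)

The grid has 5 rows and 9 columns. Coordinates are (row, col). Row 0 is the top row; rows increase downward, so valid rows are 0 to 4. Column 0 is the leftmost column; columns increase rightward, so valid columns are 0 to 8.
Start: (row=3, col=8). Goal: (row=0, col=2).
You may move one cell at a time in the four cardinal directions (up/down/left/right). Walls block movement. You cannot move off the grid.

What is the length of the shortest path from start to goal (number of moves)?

Answer: Shortest path length: 9

Derivation:
BFS from (row=3, col=8) until reaching (row=0, col=2):
  Distance 0: (row=3, col=8)
  Distance 1: (row=2, col=8), (row=3, col=7), (row=4, col=8)
  Distance 2: (row=1, col=8), (row=2, col=7), (row=3, col=6), (row=4, col=7)
  Distance 3: (row=0, col=8), (row=1, col=7), (row=2, col=6), (row=3, col=5), (row=4, col=6)
  Distance 4: (row=0, col=7), (row=1, col=6), (row=2, col=5), (row=3, col=4), (row=4, col=5)
  Distance 5: (row=1, col=5), (row=2, col=4), (row=3, col=3), (row=4, col=4)
  Distance 6: (row=0, col=5), (row=1, col=4), (row=2, col=3), (row=3, col=2), (row=4, col=3)
  Distance 7: (row=0, col=4), (row=1, col=3), (row=2, col=2), (row=3, col=1), (row=4, col=2)
  Distance 8: (row=0, col=3), (row=1, col=2), (row=2, col=1), (row=3, col=0), (row=4, col=1)
  Distance 9: (row=0, col=2), (row=1, col=1), (row=2, col=0), (row=4, col=0)  <- goal reached here
One shortest path (9 moves): (row=3, col=8) -> (row=3, col=7) -> (row=3, col=6) -> (row=3, col=5) -> (row=3, col=4) -> (row=3, col=3) -> (row=3, col=2) -> (row=2, col=2) -> (row=1, col=2) -> (row=0, col=2)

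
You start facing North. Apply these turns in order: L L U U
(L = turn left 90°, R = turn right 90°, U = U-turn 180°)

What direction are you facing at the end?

Answer: Final heading: South

Derivation:
Start: North
  L (left (90° counter-clockwise)) -> West
  L (left (90° counter-clockwise)) -> South
  U (U-turn (180°)) -> North
  U (U-turn (180°)) -> South
Final: South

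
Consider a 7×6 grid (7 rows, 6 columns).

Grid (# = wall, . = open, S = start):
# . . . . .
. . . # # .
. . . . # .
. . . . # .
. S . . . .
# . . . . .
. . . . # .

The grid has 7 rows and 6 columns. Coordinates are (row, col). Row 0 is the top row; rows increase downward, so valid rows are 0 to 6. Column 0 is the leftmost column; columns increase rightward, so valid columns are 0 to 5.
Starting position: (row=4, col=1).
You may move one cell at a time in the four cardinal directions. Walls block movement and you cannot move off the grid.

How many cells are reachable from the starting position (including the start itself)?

BFS flood-fill from (row=4, col=1):
  Distance 0: (row=4, col=1)
  Distance 1: (row=3, col=1), (row=4, col=0), (row=4, col=2), (row=5, col=1)
  Distance 2: (row=2, col=1), (row=3, col=0), (row=3, col=2), (row=4, col=3), (row=5, col=2), (row=6, col=1)
  Distance 3: (row=1, col=1), (row=2, col=0), (row=2, col=2), (row=3, col=3), (row=4, col=4), (row=5, col=3), (row=6, col=0), (row=6, col=2)
  Distance 4: (row=0, col=1), (row=1, col=0), (row=1, col=2), (row=2, col=3), (row=4, col=5), (row=5, col=4), (row=6, col=3)
  Distance 5: (row=0, col=2), (row=3, col=5), (row=5, col=5)
  Distance 6: (row=0, col=3), (row=2, col=5), (row=6, col=5)
  Distance 7: (row=0, col=4), (row=1, col=5)
  Distance 8: (row=0, col=5)
Total reachable: 35 (grid has 35 open cells total)

Answer: Reachable cells: 35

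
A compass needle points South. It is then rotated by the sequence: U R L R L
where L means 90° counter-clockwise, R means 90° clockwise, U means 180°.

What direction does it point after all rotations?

Answer: Final heading: North

Derivation:
Start: South
  U (U-turn (180°)) -> North
  R (right (90° clockwise)) -> East
  L (left (90° counter-clockwise)) -> North
  R (right (90° clockwise)) -> East
  L (left (90° counter-clockwise)) -> North
Final: North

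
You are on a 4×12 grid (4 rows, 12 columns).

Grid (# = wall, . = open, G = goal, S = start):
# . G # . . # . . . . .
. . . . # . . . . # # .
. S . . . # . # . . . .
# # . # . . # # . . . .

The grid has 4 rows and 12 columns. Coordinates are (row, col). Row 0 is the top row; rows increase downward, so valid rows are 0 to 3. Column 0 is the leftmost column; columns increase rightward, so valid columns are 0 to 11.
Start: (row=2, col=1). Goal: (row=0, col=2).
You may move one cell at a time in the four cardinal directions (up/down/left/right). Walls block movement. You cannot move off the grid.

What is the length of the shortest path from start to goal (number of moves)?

Answer: Shortest path length: 3

Derivation:
BFS from (row=2, col=1) until reaching (row=0, col=2):
  Distance 0: (row=2, col=1)
  Distance 1: (row=1, col=1), (row=2, col=0), (row=2, col=2)
  Distance 2: (row=0, col=1), (row=1, col=0), (row=1, col=2), (row=2, col=3), (row=3, col=2)
  Distance 3: (row=0, col=2), (row=1, col=3), (row=2, col=4)  <- goal reached here
One shortest path (3 moves): (row=2, col=1) -> (row=2, col=2) -> (row=1, col=2) -> (row=0, col=2)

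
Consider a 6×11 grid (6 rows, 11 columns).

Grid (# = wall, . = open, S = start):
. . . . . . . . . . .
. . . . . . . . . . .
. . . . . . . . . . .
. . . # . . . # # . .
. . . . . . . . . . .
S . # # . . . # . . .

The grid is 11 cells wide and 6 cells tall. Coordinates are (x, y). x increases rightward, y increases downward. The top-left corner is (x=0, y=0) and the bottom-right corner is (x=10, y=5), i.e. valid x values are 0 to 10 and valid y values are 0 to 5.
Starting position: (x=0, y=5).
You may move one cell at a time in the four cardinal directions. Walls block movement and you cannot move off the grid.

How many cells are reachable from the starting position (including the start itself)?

Answer: Reachable cells: 60

Derivation:
BFS flood-fill from (x=0, y=5):
  Distance 0: (x=0, y=5)
  Distance 1: (x=0, y=4), (x=1, y=5)
  Distance 2: (x=0, y=3), (x=1, y=4)
  Distance 3: (x=0, y=2), (x=1, y=3), (x=2, y=4)
  Distance 4: (x=0, y=1), (x=1, y=2), (x=2, y=3), (x=3, y=4)
  Distance 5: (x=0, y=0), (x=1, y=1), (x=2, y=2), (x=4, y=4)
  Distance 6: (x=1, y=0), (x=2, y=1), (x=3, y=2), (x=4, y=3), (x=5, y=4), (x=4, y=5)
  Distance 7: (x=2, y=0), (x=3, y=1), (x=4, y=2), (x=5, y=3), (x=6, y=4), (x=5, y=5)
  Distance 8: (x=3, y=0), (x=4, y=1), (x=5, y=2), (x=6, y=3), (x=7, y=4), (x=6, y=5)
  Distance 9: (x=4, y=0), (x=5, y=1), (x=6, y=2), (x=8, y=4)
  Distance 10: (x=5, y=0), (x=6, y=1), (x=7, y=2), (x=9, y=4), (x=8, y=5)
  Distance 11: (x=6, y=0), (x=7, y=1), (x=8, y=2), (x=9, y=3), (x=10, y=4), (x=9, y=5)
  Distance 12: (x=7, y=0), (x=8, y=1), (x=9, y=2), (x=10, y=3), (x=10, y=5)
  Distance 13: (x=8, y=0), (x=9, y=1), (x=10, y=2)
  Distance 14: (x=9, y=0), (x=10, y=1)
  Distance 15: (x=10, y=0)
Total reachable: 60 (grid has 60 open cells total)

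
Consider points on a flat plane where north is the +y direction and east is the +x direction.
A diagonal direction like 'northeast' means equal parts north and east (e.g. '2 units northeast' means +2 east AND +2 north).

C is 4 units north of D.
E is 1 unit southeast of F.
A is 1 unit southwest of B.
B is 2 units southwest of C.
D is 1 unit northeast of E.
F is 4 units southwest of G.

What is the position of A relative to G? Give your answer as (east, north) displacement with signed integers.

Place G at the origin (east=0, north=0).
  F is 4 units southwest of G: delta (east=-4, north=-4); F at (east=-4, north=-4).
  E is 1 unit southeast of F: delta (east=+1, north=-1); E at (east=-3, north=-5).
  D is 1 unit northeast of E: delta (east=+1, north=+1); D at (east=-2, north=-4).
  C is 4 units north of D: delta (east=+0, north=+4); C at (east=-2, north=0).
  B is 2 units southwest of C: delta (east=-2, north=-2); B at (east=-4, north=-2).
  A is 1 unit southwest of B: delta (east=-1, north=-1); A at (east=-5, north=-3).
Therefore A relative to G: (east=-5, north=-3).

Answer: A is at (east=-5, north=-3) relative to G.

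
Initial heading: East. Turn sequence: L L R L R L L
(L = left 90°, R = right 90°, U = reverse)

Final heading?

Start: East
  L (left (90° counter-clockwise)) -> North
  L (left (90° counter-clockwise)) -> West
  R (right (90° clockwise)) -> North
  L (left (90° counter-clockwise)) -> West
  R (right (90° clockwise)) -> North
  L (left (90° counter-clockwise)) -> West
  L (left (90° counter-clockwise)) -> South
Final: South

Answer: Final heading: South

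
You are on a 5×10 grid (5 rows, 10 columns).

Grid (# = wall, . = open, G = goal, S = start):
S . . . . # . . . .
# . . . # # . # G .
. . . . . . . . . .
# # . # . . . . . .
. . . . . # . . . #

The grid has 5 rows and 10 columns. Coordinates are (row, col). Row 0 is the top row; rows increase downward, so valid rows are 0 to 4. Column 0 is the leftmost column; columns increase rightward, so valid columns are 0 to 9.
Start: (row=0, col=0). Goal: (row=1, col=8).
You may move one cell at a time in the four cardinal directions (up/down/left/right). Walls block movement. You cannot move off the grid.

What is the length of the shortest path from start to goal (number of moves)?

Answer: Shortest path length: 11

Derivation:
BFS from (row=0, col=0) until reaching (row=1, col=8):
  Distance 0: (row=0, col=0)
  Distance 1: (row=0, col=1)
  Distance 2: (row=0, col=2), (row=1, col=1)
  Distance 3: (row=0, col=3), (row=1, col=2), (row=2, col=1)
  Distance 4: (row=0, col=4), (row=1, col=3), (row=2, col=0), (row=2, col=2)
  Distance 5: (row=2, col=3), (row=3, col=2)
  Distance 6: (row=2, col=4), (row=4, col=2)
  Distance 7: (row=2, col=5), (row=3, col=4), (row=4, col=1), (row=4, col=3)
  Distance 8: (row=2, col=6), (row=3, col=5), (row=4, col=0), (row=4, col=4)
  Distance 9: (row=1, col=6), (row=2, col=7), (row=3, col=6)
  Distance 10: (row=0, col=6), (row=2, col=8), (row=3, col=7), (row=4, col=6)
  Distance 11: (row=0, col=7), (row=1, col=8), (row=2, col=9), (row=3, col=8), (row=4, col=7)  <- goal reached here
One shortest path (11 moves): (row=0, col=0) -> (row=0, col=1) -> (row=0, col=2) -> (row=0, col=3) -> (row=1, col=3) -> (row=2, col=3) -> (row=2, col=4) -> (row=2, col=5) -> (row=2, col=6) -> (row=2, col=7) -> (row=2, col=8) -> (row=1, col=8)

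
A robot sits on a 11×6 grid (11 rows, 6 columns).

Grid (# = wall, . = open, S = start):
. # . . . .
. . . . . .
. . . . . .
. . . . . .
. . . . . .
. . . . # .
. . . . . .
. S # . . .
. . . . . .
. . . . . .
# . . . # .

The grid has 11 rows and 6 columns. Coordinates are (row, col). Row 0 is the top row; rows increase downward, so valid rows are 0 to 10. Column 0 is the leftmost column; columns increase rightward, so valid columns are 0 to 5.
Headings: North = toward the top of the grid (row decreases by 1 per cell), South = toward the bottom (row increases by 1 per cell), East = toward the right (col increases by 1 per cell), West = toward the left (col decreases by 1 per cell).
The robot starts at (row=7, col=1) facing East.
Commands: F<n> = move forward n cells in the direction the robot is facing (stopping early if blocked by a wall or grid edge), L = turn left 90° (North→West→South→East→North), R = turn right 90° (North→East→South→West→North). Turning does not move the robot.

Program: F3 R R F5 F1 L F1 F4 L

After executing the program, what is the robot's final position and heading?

Start: (row=7, col=1), facing East
  F3: move forward 0/3 (blocked), now at (row=7, col=1)
  R: turn right, now facing South
  R: turn right, now facing West
  F5: move forward 1/5 (blocked), now at (row=7, col=0)
  F1: move forward 0/1 (blocked), now at (row=7, col=0)
  L: turn left, now facing South
  F1: move forward 1, now at (row=8, col=0)
  F4: move forward 1/4 (blocked), now at (row=9, col=0)
  L: turn left, now facing East
Final: (row=9, col=0), facing East

Answer: Final position: (row=9, col=0), facing East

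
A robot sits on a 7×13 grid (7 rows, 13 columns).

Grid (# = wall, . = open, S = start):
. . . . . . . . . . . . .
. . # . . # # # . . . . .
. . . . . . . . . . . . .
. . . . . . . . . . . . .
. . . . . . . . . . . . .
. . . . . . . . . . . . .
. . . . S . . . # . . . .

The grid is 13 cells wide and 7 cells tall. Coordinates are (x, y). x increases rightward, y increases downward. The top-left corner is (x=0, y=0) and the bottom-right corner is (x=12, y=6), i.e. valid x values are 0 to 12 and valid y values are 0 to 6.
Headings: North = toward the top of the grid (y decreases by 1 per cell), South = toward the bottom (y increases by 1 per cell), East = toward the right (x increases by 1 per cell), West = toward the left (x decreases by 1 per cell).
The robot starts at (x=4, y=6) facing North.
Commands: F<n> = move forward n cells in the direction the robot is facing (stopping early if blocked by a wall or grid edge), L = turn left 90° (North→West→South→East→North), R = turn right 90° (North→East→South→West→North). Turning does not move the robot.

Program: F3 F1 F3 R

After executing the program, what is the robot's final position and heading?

Answer: Final position: (x=4, y=0), facing East

Derivation:
Start: (x=4, y=6), facing North
  F3: move forward 3, now at (x=4, y=3)
  F1: move forward 1, now at (x=4, y=2)
  F3: move forward 2/3 (blocked), now at (x=4, y=0)
  R: turn right, now facing East
Final: (x=4, y=0), facing East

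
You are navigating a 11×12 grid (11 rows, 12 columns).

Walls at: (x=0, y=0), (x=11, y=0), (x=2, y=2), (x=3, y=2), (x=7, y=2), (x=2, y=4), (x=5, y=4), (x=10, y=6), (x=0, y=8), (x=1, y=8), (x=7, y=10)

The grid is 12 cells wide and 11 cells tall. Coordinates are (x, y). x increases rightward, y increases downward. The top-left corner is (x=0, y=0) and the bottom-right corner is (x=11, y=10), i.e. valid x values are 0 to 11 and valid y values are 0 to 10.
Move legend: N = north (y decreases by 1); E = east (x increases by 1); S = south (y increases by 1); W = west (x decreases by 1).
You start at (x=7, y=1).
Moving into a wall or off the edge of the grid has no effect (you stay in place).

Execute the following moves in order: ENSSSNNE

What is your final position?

Answer: Final position: (x=9, y=1)

Derivation:
Start: (x=7, y=1)
  E (east): (x=7, y=1) -> (x=8, y=1)
  N (north): (x=8, y=1) -> (x=8, y=0)
  S (south): (x=8, y=0) -> (x=8, y=1)
  S (south): (x=8, y=1) -> (x=8, y=2)
  S (south): (x=8, y=2) -> (x=8, y=3)
  N (north): (x=8, y=3) -> (x=8, y=2)
  N (north): (x=8, y=2) -> (x=8, y=1)
  E (east): (x=8, y=1) -> (x=9, y=1)
Final: (x=9, y=1)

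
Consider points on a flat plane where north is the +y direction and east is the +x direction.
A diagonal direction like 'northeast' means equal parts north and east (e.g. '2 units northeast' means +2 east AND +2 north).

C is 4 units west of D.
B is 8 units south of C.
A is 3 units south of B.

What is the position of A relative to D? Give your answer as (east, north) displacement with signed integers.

Place D at the origin (east=0, north=0).
  C is 4 units west of D: delta (east=-4, north=+0); C at (east=-4, north=0).
  B is 8 units south of C: delta (east=+0, north=-8); B at (east=-4, north=-8).
  A is 3 units south of B: delta (east=+0, north=-3); A at (east=-4, north=-11).
Therefore A relative to D: (east=-4, north=-11).

Answer: A is at (east=-4, north=-11) relative to D.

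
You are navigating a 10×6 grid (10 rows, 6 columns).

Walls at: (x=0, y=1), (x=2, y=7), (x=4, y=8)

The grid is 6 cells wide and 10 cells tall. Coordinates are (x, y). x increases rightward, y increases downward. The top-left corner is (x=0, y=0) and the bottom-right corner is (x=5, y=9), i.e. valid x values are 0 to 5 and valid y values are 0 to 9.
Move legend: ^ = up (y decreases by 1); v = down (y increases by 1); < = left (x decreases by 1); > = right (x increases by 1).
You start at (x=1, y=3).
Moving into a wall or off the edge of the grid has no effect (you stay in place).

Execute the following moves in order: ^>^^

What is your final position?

Answer: Final position: (x=2, y=0)

Derivation:
Start: (x=1, y=3)
  ^ (up): (x=1, y=3) -> (x=1, y=2)
  > (right): (x=1, y=2) -> (x=2, y=2)
  ^ (up): (x=2, y=2) -> (x=2, y=1)
  ^ (up): (x=2, y=1) -> (x=2, y=0)
Final: (x=2, y=0)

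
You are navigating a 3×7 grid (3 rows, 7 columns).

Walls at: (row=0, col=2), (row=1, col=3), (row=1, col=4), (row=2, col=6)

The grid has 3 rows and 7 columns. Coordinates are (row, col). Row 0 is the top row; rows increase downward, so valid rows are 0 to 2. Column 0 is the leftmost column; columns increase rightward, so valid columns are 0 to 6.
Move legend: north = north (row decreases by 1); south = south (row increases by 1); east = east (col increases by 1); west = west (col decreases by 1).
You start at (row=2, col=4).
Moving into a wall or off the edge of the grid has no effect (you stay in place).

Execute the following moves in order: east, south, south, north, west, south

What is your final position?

Answer: Final position: (row=2, col=5)

Derivation:
Start: (row=2, col=4)
  east (east): (row=2, col=4) -> (row=2, col=5)
  south (south): blocked, stay at (row=2, col=5)
  south (south): blocked, stay at (row=2, col=5)
  north (north): (row=2, col=5) -> (row=1, col=5)
  west (west): blocked, stay at (row=1, col=5)
  south (south): (row=1, col=5) -> (row=2, col=5)
Final: (row=2, col=5)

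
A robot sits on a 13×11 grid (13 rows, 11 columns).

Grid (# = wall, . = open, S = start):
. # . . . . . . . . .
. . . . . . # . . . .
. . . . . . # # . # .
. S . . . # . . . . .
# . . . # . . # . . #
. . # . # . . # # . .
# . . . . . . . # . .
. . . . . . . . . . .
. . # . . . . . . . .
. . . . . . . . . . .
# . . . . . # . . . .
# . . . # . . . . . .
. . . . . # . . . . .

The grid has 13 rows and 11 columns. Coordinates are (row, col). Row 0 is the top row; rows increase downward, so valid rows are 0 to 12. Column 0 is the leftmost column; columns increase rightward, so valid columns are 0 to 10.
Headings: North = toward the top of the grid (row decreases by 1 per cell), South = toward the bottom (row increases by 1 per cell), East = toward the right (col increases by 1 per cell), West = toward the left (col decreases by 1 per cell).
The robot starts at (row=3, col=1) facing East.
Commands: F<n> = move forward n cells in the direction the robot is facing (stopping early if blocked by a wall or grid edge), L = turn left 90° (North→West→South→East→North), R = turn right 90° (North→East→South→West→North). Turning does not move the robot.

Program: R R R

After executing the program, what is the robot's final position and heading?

Start: (row=3, col=1), facing East
  R: turn right, now facing South
  R: turn right, now facing West
  R: turn right, now facing North
Final: (row=3, col=1), facing North

Answer: Final position: (row=3, col=1), facing North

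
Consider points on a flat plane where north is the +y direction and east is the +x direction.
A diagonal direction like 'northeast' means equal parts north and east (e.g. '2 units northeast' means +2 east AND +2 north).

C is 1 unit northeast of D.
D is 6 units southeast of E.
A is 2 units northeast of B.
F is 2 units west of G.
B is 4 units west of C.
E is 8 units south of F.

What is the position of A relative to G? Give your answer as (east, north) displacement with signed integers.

Answer: A is at (east=3, north=-11) relative to G.

Derivation:
Place G at the origin (east=0, north=0).
  F is 2 units west of G: delta (east=-2, north=+0); F at (east=-2, north=0).
  E is 8 units south of F: delta (east=+0, north=-8); E at (east=-2, north=-8).
  D is 6 units southeast of E: delta (east=+6, north=-6); D at (east=4, north=-14).
  C is 1 unit northeast of D: delta (east=+1, north=+1); C at (east=5, north=-13).
  B is 4 units west of C: delta (east=-4, north=+0); B at (east=1, north=-13).
  A is 2 units northeast of B: delta (east=+2, north=+2); A at (east=3, north=-11).
Therefore A relative to G: (east=3, north=-11).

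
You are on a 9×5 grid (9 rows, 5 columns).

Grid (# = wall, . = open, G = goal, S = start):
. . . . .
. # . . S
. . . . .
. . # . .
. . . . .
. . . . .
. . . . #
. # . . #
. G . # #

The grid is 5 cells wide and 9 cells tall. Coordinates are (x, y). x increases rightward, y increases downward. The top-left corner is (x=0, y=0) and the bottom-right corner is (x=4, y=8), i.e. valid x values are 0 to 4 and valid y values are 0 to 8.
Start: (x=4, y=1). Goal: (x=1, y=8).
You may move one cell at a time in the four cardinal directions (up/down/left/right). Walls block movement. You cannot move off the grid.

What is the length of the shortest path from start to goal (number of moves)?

BFS from (x=4, y=1) until reaching (x=1, y=8):
  Distance 0: (x=4, y=1)
  Distance 1: (x=4, y=0), (x=3, y=1), (x=4, y=2)
  Distance 2: (x=3, y=0), (x=2, y=1), (x=3, y=2), (x=4, y=3)
  Distance 3: (x=2, y=0), (x=2, y=2), (x=3, y=3), (x=4, y=4)
  Distance 4: (x=1, y=0), (x=1, y=2), (x=3, y=4), (x=4, y=5)
  Distance 5: (x=0, y=0), (x=0, y=2), (x=1, y=3), (x=2, y=4), (x=3, y=5)
  Distance 6: (x=0, y=1), (x=0, y=3), (x=1, y=4), (x=2, y=5), (x=3, y=6)
  Distance 7: (x=0, y=4), (x=1, y=5), (x=2, y=6), (x=3, y=7)
  Distance 8: (x=0, y=5), (x=1, y=6), (x=2, y=7)
  Distance 9: (x=0, y=6), (x=2, y=8)
  Distance 10: (x=0, y=7), (x=1, y=8)  <- goal reached here
One shortest path (10 moves): (x=4, y=1) -> (x=3, y=1) -> (x=3, y=2) -> (x=3, y=3) -> (x=3, y=4) -> (x=2, y=4) -> (x=2, y=5) -> (x=2, y=6) -> (x=2, y=7) -> (x=2, y=8) -> (x=1, y=8)

Answer: Shortest path length: 10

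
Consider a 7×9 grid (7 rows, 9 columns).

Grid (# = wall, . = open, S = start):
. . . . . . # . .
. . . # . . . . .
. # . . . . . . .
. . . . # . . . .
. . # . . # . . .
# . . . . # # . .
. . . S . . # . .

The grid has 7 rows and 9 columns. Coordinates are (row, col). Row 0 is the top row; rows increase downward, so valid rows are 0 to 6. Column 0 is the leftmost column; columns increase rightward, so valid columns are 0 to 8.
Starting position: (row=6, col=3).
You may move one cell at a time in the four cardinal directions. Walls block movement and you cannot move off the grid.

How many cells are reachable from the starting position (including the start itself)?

Answer: Reachable cells: 53

Derivation:
BFS flood-fill from (row=6, col=3):
  Distance 0: (row=6, col=3)
  Distance 1: (row=5, col=3), (row=6, col=2), (row=6, col=4)
  Distance 2: (row=4, col=3), (row=5, col=2), (row=5, col=4), (row=6, col=1), (row=6, col=5)
  Distance 3: (row=3, col=3), (row=4, col=4), (row=5, col=1), (row=6, col=0)
  Distance 4: (row=2, col=3), (row=3, col=2), (row=4, col=1)
  Distance 5: (row=2, col=2), (row=2, col=4), (row=3, col=1), (row=4, col=0)
  Distance 6: (row=1, col=2), (row=1, col=4), (row=2, col=5), (row=3, col=0)
  Distance 7: (row=0, col=2), (row=0, col=4), (row=1, col=1), (row=1, col=5), (row=2, col=0), (row=2, col=6), (row=3, col=5)
  Distance 8: (row=0, col=1), (row=0, col=3), (row=0, col=5), (row=1, col=0), (row=1, col=6), (row=2, col=7), (row=3, col=6)
  Distance 9: (row=0, col=0), (row=1, col=7), (row=2, col=8), (row=3, col=7), (row=4, col=6)
  Distance 10: (row=0, col=7), (row=1, col=8), (row=3, col=8), (row=4, col=7)
  Distance 11: (row=0, col=8), (row=4, col=8), (row=5, col=7)
  Distance 12: (row=5, col=8), (row=6, col=7)
  Distance 13: (row=6, col=8)
Total reachable: 53 (grid has 53 open cells total)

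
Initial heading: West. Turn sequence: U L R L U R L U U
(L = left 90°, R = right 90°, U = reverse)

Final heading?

Start: West
  U (U-turn (180°)) -> East
  L (left (90° counter-clockwise)) -> North
  R (right (90° clockwise)) -> East
  L (left (90° counter-clockwise)) -> North
  U (U-turn (180°)) -> South
  R (right (90° clockwise)) -> West
  L (left (90° counter-clockwise)) -> South
  U (U-turn (180°)) -> North
  U (U-turn (180°)) -> South
Final: South

Answer: Final heading: South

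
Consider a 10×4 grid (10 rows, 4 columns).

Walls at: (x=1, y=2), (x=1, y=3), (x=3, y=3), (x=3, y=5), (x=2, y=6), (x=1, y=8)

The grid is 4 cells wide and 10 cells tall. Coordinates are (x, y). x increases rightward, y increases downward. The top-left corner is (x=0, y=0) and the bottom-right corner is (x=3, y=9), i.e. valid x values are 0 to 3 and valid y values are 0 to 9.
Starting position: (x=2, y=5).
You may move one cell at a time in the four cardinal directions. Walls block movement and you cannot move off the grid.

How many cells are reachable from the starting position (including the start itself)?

Answer: Reachable cells: 34

Derivation:
BFS flood-fill from (x=2, y=5):
  Distance 0: (x=2, y=5)
  Distance 1: (x=2, y=4), (x=1, y=5)
  Distance 2: (x=2, y=3), (x=1, y=4), (x=3, y=4), (x=0, y=5), (x=1, y=6)
  Distance 3: (x=2, y=2), (x=0, y=4), (x=0, y=6), (x=1, y=7)
  Distance 4: (x=2, y=1), (x=3, y=2), (x=0, y=3), (x=0, y=7), (x=2, y=7)
  Distance 5: (x=2, y=0), (x=1, y=1), (x=3, y=1), (x=0, y=2), (x=3, y=7), (x=0, y=8), (x=2, y=8)
  Distance 6: (x=1, y=0), (x=3, y=0), (x=0, y=1), (x=3, y=6), (x=3, y=8), (x=0, y=9), (x=2, y=9)
  Distance 7: (x=0, y=0), (x=1, y=9), (x=3, y=9)
Total reachable: 34 (grid has 34 open cells total)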